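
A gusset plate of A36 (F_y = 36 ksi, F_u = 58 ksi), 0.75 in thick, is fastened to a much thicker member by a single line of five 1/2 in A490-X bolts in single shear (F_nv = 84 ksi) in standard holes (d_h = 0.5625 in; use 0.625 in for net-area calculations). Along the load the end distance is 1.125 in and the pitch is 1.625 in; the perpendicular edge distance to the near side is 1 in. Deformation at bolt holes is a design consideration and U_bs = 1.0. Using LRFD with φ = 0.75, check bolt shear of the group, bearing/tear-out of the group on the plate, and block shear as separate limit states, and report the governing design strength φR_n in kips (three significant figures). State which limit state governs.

61.9 kips (bolt shear governs)

Bolt shear: A_b = π·0.5²/4 = 0.1963 in²; R_n = 84 × 0.1963 × 5 × 1 = 82.47 kips → 0.75 × 82.47 = 61.9 kips.
Bearing: edge l_c = 0.8438, r_n = 44.04 kips; interior l_c = 1.062, r_n = 52.2 kips; R_n = 44.04 + 4·52.2 = 252.8 kips → 190 kips.
Block shear: A_gv = 5.719, A_nv = 3.609, A_nt = 0.5156 in²; R_n = min(0.6F_uA_nv, 0.6F_yA_gv) + U_bs·F_u·A_nt = 153.4 kips → 115 kips.
Bolt shear governs: 61.9 kips.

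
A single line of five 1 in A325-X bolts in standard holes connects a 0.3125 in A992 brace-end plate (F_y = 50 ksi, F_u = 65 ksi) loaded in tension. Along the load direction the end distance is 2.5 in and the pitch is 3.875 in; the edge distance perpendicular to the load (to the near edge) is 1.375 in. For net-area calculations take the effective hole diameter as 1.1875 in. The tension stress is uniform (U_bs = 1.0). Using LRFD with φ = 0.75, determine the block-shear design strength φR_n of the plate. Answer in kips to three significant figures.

Shear plane L_v = 2.5 + 4·3.875 = 18 in; A_gv = 18 × 0.3125 = 5.625 in².
A_nv = (18 − 4.5·1.1875) × 0.3125 = 3.955 in².
A_nt = (1.375 − 0.5·1.1875) × 0.3125 = 0.2441 in².
0.6 F_u A_nv = 154.2 kips; 0.6 F_y A_gv = 168.8 kips → shear rupture governs the shear term.
R_n = 154.2 + 1.0 × 65 × 0.2441 = 170.1 kips.
Design strength φR_n = 0.75 × 170.1 = 128 kips.

128 kips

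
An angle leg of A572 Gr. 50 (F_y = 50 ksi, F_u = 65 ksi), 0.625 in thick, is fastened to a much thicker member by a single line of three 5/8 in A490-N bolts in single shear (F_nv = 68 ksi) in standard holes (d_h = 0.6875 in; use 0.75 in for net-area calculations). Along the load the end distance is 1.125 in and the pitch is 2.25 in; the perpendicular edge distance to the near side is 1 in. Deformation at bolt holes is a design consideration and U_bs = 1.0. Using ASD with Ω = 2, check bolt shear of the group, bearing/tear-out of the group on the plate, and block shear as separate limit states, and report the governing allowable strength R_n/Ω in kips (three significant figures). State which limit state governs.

31.3 kips (bolt shear governs)

Bolt shear: A_b = π·0.625²/4 = 0.3068 in²; R_n = 68 × 0.3068 × 3 × 1 = 62.59 kips → 62.59 / 2 = 31.3 kips.
Bearing: edge l_c = 0.7812, r_n = 38.09 kips; interior l_c = 1.562, r_n = 60.94 kips; R_n = 38.09 + 2·60.94 = 160 kips → 80 kips.
Block shear: A_gv = 3.516, A_nv = 2.344, A_nt = 0.3906 in²; R_n = min(0.6F_uA_nv, 0.6F_yA_gv) + U_bs·F_u·A_nt = 116.8 kips → 58.4 kips.
Bolt shear governs: 31.3 kips.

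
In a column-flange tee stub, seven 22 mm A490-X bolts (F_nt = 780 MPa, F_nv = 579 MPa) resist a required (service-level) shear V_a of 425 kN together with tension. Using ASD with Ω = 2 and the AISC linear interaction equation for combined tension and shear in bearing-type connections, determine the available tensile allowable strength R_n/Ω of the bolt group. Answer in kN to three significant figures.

A_b = π·22²/4 = 380.1 mm²; f_rv = 425 × 1000 / (7 × 380.1) = 159.7 MPa.
F'_nt = 1.3 F_nt − (Ω F_nt / F_nv) f_rv = 1.3·780 − (2·780/579)·159.7 = 583.7 MPa, capped at F_nt → F'_nt = 583.7 MPa.
R_n = F'_nt · A_b · n = 583.7 × 380.1 × 7 / 1000 = 1553 kN.
Allowable strength R_n/Ω = 1553 / 2 = 777 kN.

777 kN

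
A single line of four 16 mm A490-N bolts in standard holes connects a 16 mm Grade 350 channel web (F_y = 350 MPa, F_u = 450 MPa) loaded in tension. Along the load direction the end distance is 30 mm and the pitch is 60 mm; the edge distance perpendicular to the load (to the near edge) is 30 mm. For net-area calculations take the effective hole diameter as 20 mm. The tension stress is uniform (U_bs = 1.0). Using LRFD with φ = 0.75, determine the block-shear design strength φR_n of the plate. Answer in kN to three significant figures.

562 kN

Shear plane L_v = 30 + 3·60 = 210 mm; A_gv = 210 × 16 = 3360 mm².
A_nv = (210 − 3.5·20) × 16 = 2240 mm².
A_nt = (30 − 0.5·20) × 16 = 320 mm².
0.6 F_u A_nv = 604.8 kN; 0.6 F_y A_gv = 705.6 kN → shear rupture governs the shear term.
R_n = 604.8 + 1.0 × 450 × 320 / 1000 = 748.8 kN.
Design strength φR_n = 0.75 × 748.8 = 562 kN.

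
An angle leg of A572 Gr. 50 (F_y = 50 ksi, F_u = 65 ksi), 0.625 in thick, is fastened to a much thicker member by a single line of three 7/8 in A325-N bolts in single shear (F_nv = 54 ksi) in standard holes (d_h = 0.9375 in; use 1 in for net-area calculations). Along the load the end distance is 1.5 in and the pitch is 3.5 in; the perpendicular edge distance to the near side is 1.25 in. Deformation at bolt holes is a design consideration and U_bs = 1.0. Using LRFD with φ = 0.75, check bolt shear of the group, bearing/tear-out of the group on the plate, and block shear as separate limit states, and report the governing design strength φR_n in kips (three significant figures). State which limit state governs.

73.1 kips (bolt shear governs)

Bolt shear: A_b = π·0.875²/4 = 0.6013 in²; R_n = 54 × 0.6013 × 3 × 1 = 97.41 kips → 0.75 × 97.41 = 73.1 kips.
Bearing: edge l_c = 1.031, r_n = 50.27 kips; interior l_c = 2.562, r_n = 85.31 kips; R_n = 50.27 + 2·85.31 = 220.9 kips → 166 kips.
Block shear: A_gv = 5.312, A_nv = 3.75, A_nt = 0.4688 in²; R_n = min(0.6F_uA_nv, 0.6F_yA_gv) + U_bs·F_u·A_nt = 176.7 kips → 133 kips.
Bolt shear governs: 73.1 kips.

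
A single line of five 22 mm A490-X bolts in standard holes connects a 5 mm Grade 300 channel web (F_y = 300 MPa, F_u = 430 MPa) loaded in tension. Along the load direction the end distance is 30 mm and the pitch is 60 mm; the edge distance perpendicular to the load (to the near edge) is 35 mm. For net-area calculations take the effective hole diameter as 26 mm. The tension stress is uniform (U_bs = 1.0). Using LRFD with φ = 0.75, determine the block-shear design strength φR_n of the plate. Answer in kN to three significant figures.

Shear plane L_v = 30 + 4·60 = 270 mm; A_gv = 270 × 5 = 1350 mm².
A_nv = (270 − 4.5·26) × 5 = 765 mm².
A_nt = (35 − 0.5·26) × 5 = 110 mm².
0.6 F_u A_nv = 197.4 kN; 0.6 F_y A_gv = 243 kN → shear rupture governs the shear term.
R_n = 197.4 + 1.0 × 430 × 110 / 1000 = 244.7 kN.
Design strength φR_n = 0.75 × 244.7 = 184 kN.

184 kN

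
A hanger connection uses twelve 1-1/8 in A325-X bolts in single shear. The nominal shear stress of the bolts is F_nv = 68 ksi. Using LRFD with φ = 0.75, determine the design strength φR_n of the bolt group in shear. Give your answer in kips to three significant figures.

A_b = π × 1.125² / 4 = 0.994 in².
R_n = F_nv · A_b · n · n_s = 68 × 0.994 × 12 × 1 = 811.1 kips.
Design strength φR_n = 0.75 × 811.1 = 608 kips.

608 kips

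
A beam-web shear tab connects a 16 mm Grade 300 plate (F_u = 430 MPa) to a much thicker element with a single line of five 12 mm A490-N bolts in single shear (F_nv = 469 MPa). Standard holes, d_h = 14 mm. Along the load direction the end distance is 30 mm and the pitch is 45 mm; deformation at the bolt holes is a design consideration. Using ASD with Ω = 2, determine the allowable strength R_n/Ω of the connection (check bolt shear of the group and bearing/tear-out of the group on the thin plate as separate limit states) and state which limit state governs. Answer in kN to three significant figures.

133 kN (bolt shear governs)

Bolt shear: A_b = π·12²/4 = 113.1 mm²; R_n = 469 × 113.1 × 5 × 1 / 1000 = 265.2 kN → 265.2 / 2 = 133 kN.
Bearing (1.2 l_c t F_u ≤ 2.4 d t F_u): upper limit = 2.4·12·16·430 / 1000 = 198.1 kN.
  Edge l_c = 30 − 14/2 = 23 → r_n = 189.9 kN; interior l_c = 45 − 14 = 31 → r_n = 198.1 kN.
  R_n,bearing = 1·189.9 + 4·198.1 = 982.5 kN → 982.5 / 2 = 491 kN.
Bolt shear governs: 133 kN.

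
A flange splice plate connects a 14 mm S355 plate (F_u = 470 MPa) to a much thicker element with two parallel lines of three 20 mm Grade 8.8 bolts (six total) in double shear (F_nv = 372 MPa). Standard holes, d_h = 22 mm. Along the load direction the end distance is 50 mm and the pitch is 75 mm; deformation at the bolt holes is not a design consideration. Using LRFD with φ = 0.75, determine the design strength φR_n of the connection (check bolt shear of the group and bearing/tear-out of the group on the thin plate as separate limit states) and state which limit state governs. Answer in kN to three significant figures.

1050 kN (bolt shear governs)

Bolt shear: A_b = π·20²/4 = 314.2 mm²; R_n = 372 × 314.2 × 6 × 2 / 1000 = 1402 kN → 0.75 × 1402 = 1050 kN.
Bearing (1.5 l_c t F_u ≤ 3.0 d t F_u): upper limit = 3.0·20·14·470 / 1000 = 394.8 kN.
  Edge l_c = 50 − 22/2 = 39 → r_n = 384.9 kN; interior l_c = 75 − 22 = 53 → r_n = 394.8 kN.
  R_n,bearing = 2·384.9 + 4·394.8 = 2349 kN → 0.75 × 2349 = 1760 kN.
Bolt shear governs: 1050 kN.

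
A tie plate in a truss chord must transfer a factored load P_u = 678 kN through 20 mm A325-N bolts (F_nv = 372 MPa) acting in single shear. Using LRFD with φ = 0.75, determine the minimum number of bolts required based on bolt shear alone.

A_b = π·20²/4 = 314.2 mm².
Per-bolt design strength φR_n = 0.75 × 372 × 314.2 × 1 / 1000 = 87.65 kN.
n ≥ 678 / 87.65 = 7.735 → use 8 bolts.

8 bolts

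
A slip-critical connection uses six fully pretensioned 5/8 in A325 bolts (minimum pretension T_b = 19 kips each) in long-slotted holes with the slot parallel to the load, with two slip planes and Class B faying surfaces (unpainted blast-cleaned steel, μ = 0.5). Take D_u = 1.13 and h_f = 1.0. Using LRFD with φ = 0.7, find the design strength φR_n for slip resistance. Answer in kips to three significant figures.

R_n = μ · D_u · h_f · T_b · n_s · n_b = 0.5 × 1.13 × 1.0 × 19 × 2 × 6 = 128.8 kips.
Design strength φR_n = 0.7 × 128.8 = 90.2 kips.

90.2 kips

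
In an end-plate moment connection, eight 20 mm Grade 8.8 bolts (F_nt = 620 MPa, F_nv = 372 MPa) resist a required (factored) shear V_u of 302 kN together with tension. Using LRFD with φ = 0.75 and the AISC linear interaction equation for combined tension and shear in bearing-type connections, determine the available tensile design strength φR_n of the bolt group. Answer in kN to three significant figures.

A_b = π·20²/4 = 314.2 mm²; f_rv = 302 × 1000 / (8 × 314.2) = 120.2 MPa.
F'_nt = 1.3 F_nt − (F_nt / φF_nv) f_rv = 1.3·620 − (620/(0.75·372))·120.2 = 539 MPa, capped at F_nt → F'_nt = 539 MPa.
R_n = F'_nt · A_b · n = 539 × 314.2 × 8 / 1000 = 1355 kN.
Design strength φR_n = 0.75 × 1355 = 1020 kN.

1020 kN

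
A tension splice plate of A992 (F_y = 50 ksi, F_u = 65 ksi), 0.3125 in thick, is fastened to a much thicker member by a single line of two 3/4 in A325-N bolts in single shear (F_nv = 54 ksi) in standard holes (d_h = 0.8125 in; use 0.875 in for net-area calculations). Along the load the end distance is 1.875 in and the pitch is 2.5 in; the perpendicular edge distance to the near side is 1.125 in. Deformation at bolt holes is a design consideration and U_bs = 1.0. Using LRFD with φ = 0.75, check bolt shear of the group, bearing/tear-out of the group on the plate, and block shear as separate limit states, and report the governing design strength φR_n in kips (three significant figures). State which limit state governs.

Bolt shear: A_b = π·0.75²/4 = 0.4418 in²; R_n = 54 × 0.4418 × 2 × 1 = 47.71 kips → 0.75 × 47.71 = 35.8 kips.
Bearing: edge l_c = 1.469, r_n = 35.8 kips; interior l_c = 1.688, r_n = 36.56 kips; R_n = 35.8 + 1·36.56 = 72.36 kips → 54.3 kips.
Block shear: A_gv = 1.367, A_nv = 0.957, A_nt = 0.2148 in²; R_n = min(0.6F_uA_nv, 0.6F_yA_gv) + U_bs·F_u·A_nt = 51.29 kips → 38.5 kips.
Bolt shear governs: 35.8 kips.

35.8 kips (bolt shear governs)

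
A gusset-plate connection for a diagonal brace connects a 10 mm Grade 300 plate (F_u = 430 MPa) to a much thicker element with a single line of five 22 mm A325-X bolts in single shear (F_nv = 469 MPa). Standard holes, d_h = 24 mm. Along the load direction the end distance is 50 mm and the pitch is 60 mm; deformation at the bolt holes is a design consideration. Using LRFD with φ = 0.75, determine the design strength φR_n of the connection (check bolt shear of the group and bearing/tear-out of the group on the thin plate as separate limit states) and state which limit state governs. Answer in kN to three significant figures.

669 kN (bolt shear governs)

Bolt shear: A_b = π·22²/4 = 380.1 mm²; R_n = 469 × 380.1 × 5 × 1 / 1000 = 891.4 kN → 0.75 × 891.4 = 669 kN.
Bearing (1.2 l_c t F_u ≤ 2.4 d t F_u): upper limit = 2.4·22·10·430 / 1000 = 227 kN.
  Edge l_c = 50 − 24/2 = 38 → r_n = 196.1 kN; interior l_c = 60 − 24 = 36 → r_n = 185.8 kN.
  R_n,bearing = 1·196.1 + 4·185.8 = 939.1 kN → 0.75 × 939.1 = 704 kN.
Bolt shear governs: 669 kN.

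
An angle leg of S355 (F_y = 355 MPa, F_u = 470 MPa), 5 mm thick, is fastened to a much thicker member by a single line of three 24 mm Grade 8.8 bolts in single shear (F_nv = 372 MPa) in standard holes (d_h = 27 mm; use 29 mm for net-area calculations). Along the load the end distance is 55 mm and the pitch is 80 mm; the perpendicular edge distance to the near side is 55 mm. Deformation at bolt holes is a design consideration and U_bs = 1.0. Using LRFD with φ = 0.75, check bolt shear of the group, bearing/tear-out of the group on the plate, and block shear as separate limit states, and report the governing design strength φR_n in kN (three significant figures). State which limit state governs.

Bolt shear: A_b = π·24²/4 = 452.4 mm²; R_n = 372 × 452.4 × 3 × 1 / 1000 = 504.9 kN → 0.75 × 504.9 = 379 kN.
Bearing: edge l_c = 41.5, r_n = 117 kN; interior l_c = 53, r_n = 135.4 kN; R_n = 117 + 2·135.4 = 387.8 kN → 291 kN.
Block shear: A_gv = 1075, A_nv = 712.5, A_nt = 202.5 mm²; R_n = min(0.6F_uA_nv, 0.6F_yA_gv) + U_bs·F_u·A_nt = 296.1 kN → 222 kN.
Block shear governs: 222 kN.

222 kN (block shear governs)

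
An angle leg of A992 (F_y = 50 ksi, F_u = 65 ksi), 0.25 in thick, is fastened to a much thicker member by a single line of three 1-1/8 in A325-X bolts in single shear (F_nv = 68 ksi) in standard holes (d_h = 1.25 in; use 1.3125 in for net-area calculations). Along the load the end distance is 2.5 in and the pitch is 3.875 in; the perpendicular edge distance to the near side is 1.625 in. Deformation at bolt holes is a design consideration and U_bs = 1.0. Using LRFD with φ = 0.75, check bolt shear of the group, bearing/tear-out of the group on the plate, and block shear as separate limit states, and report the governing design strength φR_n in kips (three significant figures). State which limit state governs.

Bolt shear: A_b = π·1.125²/4 = 0.994 in²; R_n = 68 × 0.994 × 3 × 1 = 202.8 kips → 0.75 × 202.8 = 152 kips.
Bearing: edge l_c = 1.875, r_n = 36.56 kips; interior l_c = 2.625, r_n = 43.87 kips; R_n = 36.56 + 2·43.87 = 124.3 kips → 93.2 kips.
Block shear: A_gv = 2.562, A_nv = 1.742, A_nt = 0.2422 in²; R_n = min(0.6F_uA_nv, 0.6F_yA_gv) + U_bs·F_u·A_nt = 83.69 kips → 62.8 kips.
Block shear governs: 62.8 kips.

62.8 kips (block shear governs)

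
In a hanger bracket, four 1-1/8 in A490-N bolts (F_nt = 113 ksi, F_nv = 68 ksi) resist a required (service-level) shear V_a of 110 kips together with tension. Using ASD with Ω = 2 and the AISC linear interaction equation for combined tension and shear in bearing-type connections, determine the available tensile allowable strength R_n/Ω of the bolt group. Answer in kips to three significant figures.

109 kips

A_b = π·1.125²/4 = 0.994 in²; f_rv = 110 / (4 × 0.994) = 27.67 ksi.
F'_nt = 1.3 F_nt − (Ω F_nt / F_nv) f_rv = 1.3·113 − (2·113/68)·27.67 = 54.95 ksi, capped at F_nt → F'_nt = 54.95 ksi.
R_n = F'_nt · A_b · n = 54.95 × 0.994 × 4 = 218.5 kips.
Allowable strength R_n/Ω = 218.5 / 2 = 109 kips.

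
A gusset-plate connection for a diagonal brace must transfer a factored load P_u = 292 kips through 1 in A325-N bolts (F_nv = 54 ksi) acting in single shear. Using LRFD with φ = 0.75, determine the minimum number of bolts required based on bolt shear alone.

A_b = π·1²/4 = 0.7854 in².
Per-bolt design strength φR_n = 0.75 × 54 × 0.7854 × 1 = 31.81 kips.
n ≥ 292 / 31.81 = 9.18 → use 10 bolts.

10 bolts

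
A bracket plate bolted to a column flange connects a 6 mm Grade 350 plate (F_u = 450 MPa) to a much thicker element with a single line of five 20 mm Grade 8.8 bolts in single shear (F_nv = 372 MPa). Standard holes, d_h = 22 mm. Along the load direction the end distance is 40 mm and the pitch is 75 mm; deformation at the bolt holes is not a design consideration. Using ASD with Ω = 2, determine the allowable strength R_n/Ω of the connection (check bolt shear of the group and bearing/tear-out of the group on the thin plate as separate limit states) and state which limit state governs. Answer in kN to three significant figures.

292 kN (bolt shear governs)

Bolt shear: A_b = π·20²/4 = 314.2 mm²; R_n = 372 × 314.2 × 5 × 1 / 1000 = 584.3 kN → 584.3 / 2 = 292 kN.
Bearing (1.5 l_c t F_u ≤ 3.0 d t F_u): upper limit = 3.0·20·6·450 / 1000 = 162 kN.
  Edge l_c = 40 − 22/2 = 29 → r_n = 117.5 kN; interior l_c = 75 − 22 = 53 → r_n = 162 kN.
  R_n,bearing = 1·117.5 + 4·162 = 765.5 kN → 765.5 / 2 = 383 kN.
Bolt shear governs: 292 kN.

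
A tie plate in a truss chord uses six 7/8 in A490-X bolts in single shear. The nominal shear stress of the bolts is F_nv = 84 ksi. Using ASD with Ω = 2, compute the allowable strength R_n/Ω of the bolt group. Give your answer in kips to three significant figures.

A_b = π × 0.875² / 4 = 0.6013 in².
R_n = F_nv · A_b · n · n_s = 84 × 0.6013 × 6 × 1 = 303.1 kips.
Allowable strength R_n/Ω = 303.1 / 2 = 152 kips.

152 kips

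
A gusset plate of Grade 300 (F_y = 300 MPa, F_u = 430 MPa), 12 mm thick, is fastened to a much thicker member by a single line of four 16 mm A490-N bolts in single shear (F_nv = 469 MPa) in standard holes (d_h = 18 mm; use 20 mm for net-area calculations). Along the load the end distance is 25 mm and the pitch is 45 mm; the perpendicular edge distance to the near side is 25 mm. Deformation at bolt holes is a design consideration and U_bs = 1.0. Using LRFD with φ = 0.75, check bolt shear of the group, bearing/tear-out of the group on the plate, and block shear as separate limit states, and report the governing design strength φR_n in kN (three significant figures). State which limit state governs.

Bolt shear: A_b = π·16²/4 = 201.1 mm²; R_n = 469 × 201.1 × 4 × 1 / 1000 = 377.2 kN → 0.75 × 377.2 = 283 kN.
Bearing: edge l_c = 16, r_n = 99.07 kN; interior l_c = 27, r_n = 167.2 kN; R_n = 99.07 + 3·167.2 = 600.6 kN → 450 kN.
Block shear: A_gv = 1920, A_nv = 1080, A_nt = 180 mm²; R_n = min(0.6F_uA_nv, 0.6F_yA_gv) + U_bs·F_u·A_nt = 356 kN → 267 kN.
Block shear governs: 267 kN.

267 kN (block shear governs)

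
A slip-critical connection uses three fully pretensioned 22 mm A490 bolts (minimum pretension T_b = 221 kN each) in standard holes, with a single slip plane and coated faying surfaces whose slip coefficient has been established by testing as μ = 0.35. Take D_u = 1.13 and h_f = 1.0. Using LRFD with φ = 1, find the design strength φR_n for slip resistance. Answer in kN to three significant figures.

R_n = μ · D_u · h_f · T_b · n_s · n_b = 0.35 × 1.13 × 1.0 × 221 × 1 × 3 = 262.2 kN.
Design strength φR_n = 1 × 262.2 = 262 kN.

262 kN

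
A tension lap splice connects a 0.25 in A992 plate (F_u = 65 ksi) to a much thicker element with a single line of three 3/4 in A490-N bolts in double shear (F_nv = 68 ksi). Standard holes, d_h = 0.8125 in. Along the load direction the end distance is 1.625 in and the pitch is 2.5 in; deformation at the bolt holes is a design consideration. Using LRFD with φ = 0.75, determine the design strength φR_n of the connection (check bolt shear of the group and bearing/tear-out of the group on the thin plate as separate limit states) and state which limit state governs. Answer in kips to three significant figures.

Bolt shear: A_b = π·0.75²/4 = 0.4418 in²; R_n = 68 × 0.4418 × 3 × 2 = 180.2 kips → 0.75 × 180.2 = 135 kips.
Bearing (1.2 l_c t F_u ≤ 2.4 d t F_u): upper limit = 2.4·0.75·0.25·65 = 29.25 kips.
  Edge l_c = 1.625 − 0.8125/2 = 1.219 → r_n = 23.77 kips; interior l_c = 2.5 − 0.8125 = 1.688 → r_n = 29.25 kips.
  R_n,bearing = 1·23.77 + 2·29.25 = 82.27 kips → 0.75 × 82.27 = 61.7 kips.
Bearing governs: 61.7 kips.

61.7 kips (bearing governs)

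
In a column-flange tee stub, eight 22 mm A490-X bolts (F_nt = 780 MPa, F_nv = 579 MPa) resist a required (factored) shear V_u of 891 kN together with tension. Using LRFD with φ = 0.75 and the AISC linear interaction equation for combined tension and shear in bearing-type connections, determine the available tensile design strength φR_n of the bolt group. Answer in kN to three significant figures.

A_b = π·22²/4 = 380.1 mm²; f_rv = 891 × 1000 / (8 × 380.1) = 293 MPa.
F'_nt = 1.3 F_nt − (F_nt / φF_nv) f_rv = 1.3·780 − (780/(0.75·579))·293 = 487.7 MPa, capped at F_nt → F'_nt = 487.7 MPa.
R_n = F'_nt · A_b · n = 487.7 × 380.1 × 8 / 1000 = 1483 kN.
Design strength φR_n = 0.75 × 1483 = 1110 kN.

1110 kN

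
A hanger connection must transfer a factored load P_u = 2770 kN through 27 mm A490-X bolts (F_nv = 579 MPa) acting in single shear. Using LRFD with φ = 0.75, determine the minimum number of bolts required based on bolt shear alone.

A_b = π·27²/4 = 572.6 mm².
Per-bolt design strength φR_n = 0.75 × 579 × 572.6 × 1 / 1000 = 248.6 kN.
n ≥ 2770 / 248.6 = 11.14 → use 12 bolts.

12 bolts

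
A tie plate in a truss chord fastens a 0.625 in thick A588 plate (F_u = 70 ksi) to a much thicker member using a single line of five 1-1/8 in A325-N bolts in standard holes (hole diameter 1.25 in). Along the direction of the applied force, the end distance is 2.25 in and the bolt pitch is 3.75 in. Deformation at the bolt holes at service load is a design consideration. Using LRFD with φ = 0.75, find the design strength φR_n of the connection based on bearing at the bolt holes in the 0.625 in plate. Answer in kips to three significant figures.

Per bolt r_n = 1.2 l_c t F_u ≤ 2.4 d t F_u; upper limit = 2.4 × 1.125 × 0.625 × 70 = 118.1 kips.
Edge bolt: l_c = 2.25 − 1.25/2 = 1.625 in → 1.2 × 1.625 × 0.625 × 70 = 85.31 → r_n = 85.31 kips.
Interior bolts: l_c = 3.75 − 1.25 = 2.5 in → 1.2 × 2.5 × 0.625 × 70 = 131.2 → r_n = 118.1 kips.
R_n = 1 × 85.31 + 4 × 118.1 = 557.8 kips.
Design strength φR_n = 0.75 × 557.8 = 418 kips.

418 kips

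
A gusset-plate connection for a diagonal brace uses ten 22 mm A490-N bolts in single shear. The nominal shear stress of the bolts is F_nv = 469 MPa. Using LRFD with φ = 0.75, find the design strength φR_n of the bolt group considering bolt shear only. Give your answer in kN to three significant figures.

A_b = π × 22² / 4 = 380.1 mm².
R_n = F_nv · A_b · n · n_s = 469 × 380.1 × 10 × 1 / 1000 = 1783 kN.
Design strength φR_n = 0.75 × 1783 = 1340 kN.

1340 kN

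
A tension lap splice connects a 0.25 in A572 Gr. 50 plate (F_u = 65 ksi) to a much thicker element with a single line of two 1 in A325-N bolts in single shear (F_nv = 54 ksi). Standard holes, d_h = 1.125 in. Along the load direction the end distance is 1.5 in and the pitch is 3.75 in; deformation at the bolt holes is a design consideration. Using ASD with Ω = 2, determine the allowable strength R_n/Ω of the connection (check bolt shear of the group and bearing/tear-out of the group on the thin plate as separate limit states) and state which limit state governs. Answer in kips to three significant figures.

28.6 kips (bearing governs)

Bolt shear: A_b = π·1²/4 = 0.7854 in²; R_n = 54 × 0.7854 × 2 × 1 = 84.82 kips → 84.82 / 2 = 42.4 kips.
Bearing (1.2 l_c t F_u ≤ 2.4 d t F_u): upper limit = 2.4·1·0.25·65 = 39 kips.
  Edge l_c = 1.5 − 1.125/2 = 0.9375 → r_n = 18.28 kips; interior l_c = 3.75 − 1.125 = 2.625 → r_n = 39 kips.
  R_n,bearing = 1·18.28 + 1·39 = 57.28 kips → 57.28 / 2 = 28.6 kips.
Bearing governs: 28.6 kips.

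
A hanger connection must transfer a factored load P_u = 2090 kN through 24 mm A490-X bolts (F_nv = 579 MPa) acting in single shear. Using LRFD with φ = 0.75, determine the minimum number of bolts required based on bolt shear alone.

A_b = π·24²/4 = 452.4 mm².
Per-bolt design strength φR_n = 0.75 × 579 × 452.4 × 1 / 1000 = 196.5 kN.
n ≥ 2090 / 196.5 = 10.64 → use 11 bolts.

11 bolts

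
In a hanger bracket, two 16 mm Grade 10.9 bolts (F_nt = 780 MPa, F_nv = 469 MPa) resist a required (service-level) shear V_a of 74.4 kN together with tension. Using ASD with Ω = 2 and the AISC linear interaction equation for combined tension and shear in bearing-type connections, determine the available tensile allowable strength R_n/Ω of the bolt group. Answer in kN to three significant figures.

A_b = π·16²/4 = 201.1 mm²; f_rv = 74.4 × 1000 / (2 × 201.1) = 185 MPa.
F'_nt = 1.3 F_nt − (Ω F_nt / F_nv) f_rv = 1.3·780 − (2·780/469)·185 = 398.6 MPa, capped at F_nt → F'_nt = 398.6 MPa.
R_n = F'_nt · A_b · n = 398.6 × 201.1 × 2 / 1000 = 160.3 kN.
Allowable strength R_n/Ω = 160.3 / 2 = 80.1 kN.

80.1 kN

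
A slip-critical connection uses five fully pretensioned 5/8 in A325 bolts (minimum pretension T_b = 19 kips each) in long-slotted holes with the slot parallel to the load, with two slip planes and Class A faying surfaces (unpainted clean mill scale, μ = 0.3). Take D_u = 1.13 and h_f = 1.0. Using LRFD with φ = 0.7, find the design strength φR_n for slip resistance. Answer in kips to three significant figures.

45.1 kips

R_n = μ · D_u · h_f · T_b · n_s · n_b = 0.3 × 1.13 × 1.0 × 19 × 2 × 5 = 64.41 kips.
Design strength φR_n = 0.7 × 64.41 = 45.1 kips.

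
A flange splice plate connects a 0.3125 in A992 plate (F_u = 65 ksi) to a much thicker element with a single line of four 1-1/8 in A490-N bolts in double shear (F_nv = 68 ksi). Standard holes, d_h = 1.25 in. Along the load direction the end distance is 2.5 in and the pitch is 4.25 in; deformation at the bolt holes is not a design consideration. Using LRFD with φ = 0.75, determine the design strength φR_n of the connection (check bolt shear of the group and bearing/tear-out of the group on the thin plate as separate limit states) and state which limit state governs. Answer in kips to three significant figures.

Bolt shear: A_b = π·1.125²/4 = 0.994 in²; R_n = 68 × 0.994 × 4 × 2 = 540.7 kips → 0.75 × 540.7 = 406 kips.
Bearing (1.5 l_c t F_u ≤ 3.0 d t F_u): upper limit = 3.0·1.125·0.3125·65 = 68.55 kips.
  Edge l_c = 2.5 − 1.25/2 = 1.875 → r_n = 57.13 kips; interior l_c = 4.25 − 1.25 = 3 → r_n = 68.55 kips.
  R_n,bearing = 1·57.13 + 3·68.55 = 262.8 kips → 0.75 × 262.8 = 197 kips.
Bearing governs: 197 kips.

197 kips (bearing governs)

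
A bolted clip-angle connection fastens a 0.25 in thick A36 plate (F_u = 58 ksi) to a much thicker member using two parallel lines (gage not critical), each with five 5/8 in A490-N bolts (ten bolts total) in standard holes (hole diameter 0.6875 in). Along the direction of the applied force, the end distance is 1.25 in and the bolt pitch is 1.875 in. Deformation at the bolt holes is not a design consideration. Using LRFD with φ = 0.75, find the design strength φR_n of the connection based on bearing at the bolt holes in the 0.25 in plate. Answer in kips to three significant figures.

Per bolt r_n = 1.5 l_c t F_u ≤ 3.0 d t F_u; upper limit = 3.0 × 0.625 × 0.25 × 58 = 27.19 kips.
Edge bolt: l_c = 1.25 − 0.6875/2 = 0.9062 in → 1.5 × 0.9062 × 0.25 × 58 = 19.71 → r_n = 19.71 kips.
Interior bolts: l_c = 1.875 − 0.6875 = 1.188 in → 1.5 × 1.188 × 0.25 × 58 = 25.83 → r_n = 25.83 kips.
R_n = 2 × 19.71 + 8 × 25.83 = 246 kips.
Design strength φR_n = 0.75 × 246 = 185 kips.

185 kips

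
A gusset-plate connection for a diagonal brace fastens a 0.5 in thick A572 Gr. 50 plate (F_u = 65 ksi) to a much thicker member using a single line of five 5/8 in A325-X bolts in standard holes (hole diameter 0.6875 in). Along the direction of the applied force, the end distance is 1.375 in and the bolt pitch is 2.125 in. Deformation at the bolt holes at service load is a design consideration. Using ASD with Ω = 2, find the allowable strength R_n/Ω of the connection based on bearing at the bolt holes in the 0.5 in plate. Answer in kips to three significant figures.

Per bolt r_n = 1.2 l_c t F_u ≤ 2.4 d t F_u; upper limit = 2.4 × 0.625 × 0.5 × 65 = 48.75 kips.
Edge bolt: l_c = 1.375 − 0.6875/2 = 1.031 in → 1.2 × 1.031 × 0.5 × 65 = 40.22 → r_n = 40.22 kips.
Interior bolts: l_c = 2.125 − 0.6875 = 1.438 in → 1.2 × 1.438 × 0.5 × 65 = 56.06 → r_n = 48.75 kips.
R_n = 1 × 40.22 + 4 × 48.75 = 235.2 kips.
Allowable strength R_n/Ω = 235.2 / 2 = 118 kips.

118 kips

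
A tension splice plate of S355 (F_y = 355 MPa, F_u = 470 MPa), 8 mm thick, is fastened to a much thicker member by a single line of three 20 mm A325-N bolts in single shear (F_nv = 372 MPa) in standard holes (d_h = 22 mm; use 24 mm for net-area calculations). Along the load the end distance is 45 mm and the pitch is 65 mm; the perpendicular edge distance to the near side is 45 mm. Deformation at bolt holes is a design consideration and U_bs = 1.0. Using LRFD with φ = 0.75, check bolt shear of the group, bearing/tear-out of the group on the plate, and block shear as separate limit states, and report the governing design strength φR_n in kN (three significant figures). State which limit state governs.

Bolt shear: A_b = π·20²/4 = 314.2 mm²; R_n = 372 × 314.2 × 3 × 1 / 1000 = 350.6 kN → 0.75 × 350.6 = 263 kN.
Bearing: edge l_c = 34, r_n = 153.4 kN; interior l_c = 43, r_n = 180.5 kN; R_n = 153.4 + 2·180.5 = 514.4 kN → 386 kN.
Block shear: A_gv = 1400, A_nv = 920, A_nt = 264 mm²; R_n = min(0.6F_uA_nv, 0.6F_yA_gv) + U_bs·F_u·A_nt = 383.5 kN → 288 kN.
Bolt shear governs: 263 kN.

263 kN (bolt shear governs)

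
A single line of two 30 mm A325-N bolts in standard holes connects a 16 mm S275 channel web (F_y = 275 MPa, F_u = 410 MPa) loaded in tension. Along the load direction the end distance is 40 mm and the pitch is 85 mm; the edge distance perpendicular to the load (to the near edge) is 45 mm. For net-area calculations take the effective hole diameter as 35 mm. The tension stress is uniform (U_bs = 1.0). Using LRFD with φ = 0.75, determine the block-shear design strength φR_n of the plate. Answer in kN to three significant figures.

349 kN

Shear plane L_v = 40 + 1·85 = 125 mm; A_gv = 125 × 16 = 2000 mm².
A_nv = (125 − 1.5·35) × 16 = 1160 mm².
A_nt = (45 − 0.5·35) × 16 = 440 mm².
0.6 F_u A_nv = 285.4 kN; 0.6 F_y A_gv = 330 kN → shear rupture governs the shear term.
R_n = 285.4 + 1.0 × 410 × 440 / 1000 = 465.8 kN.
Design strength φR_n = 0.75 × 465.8 = 349 kN.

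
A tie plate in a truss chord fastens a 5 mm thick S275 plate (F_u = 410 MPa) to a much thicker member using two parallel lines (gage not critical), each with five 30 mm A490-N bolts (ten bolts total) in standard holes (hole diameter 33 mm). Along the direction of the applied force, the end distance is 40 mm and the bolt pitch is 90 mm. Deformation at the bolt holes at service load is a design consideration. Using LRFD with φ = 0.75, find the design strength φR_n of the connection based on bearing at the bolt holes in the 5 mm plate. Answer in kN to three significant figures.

Per bolt r_n = 1.2 l_c t F_u ≤ 2.4 d t F_u; upper limit = 2.4 × 30 × 5 × 410 / 1000 = 147.6 kN.
Edge bolt: l_c = 40 − 33/2 = 23.5 mm → 1.2 × 23.5 × 5 × 410 / 1000 = 57.81 → r_n = 57.81 kN.
Interior bolts: l_c = 90 − 33 = 57 mm → 1.2 × 57 × 5 × 410 / 1000 = 140.2 → r_n = 140.2 kN.
R_n = 2 × 57.81 + 8 × 140.2 = 1237 kN.
Design strength φR_n = 0.75 × 1237 = 928 kN.

928 kN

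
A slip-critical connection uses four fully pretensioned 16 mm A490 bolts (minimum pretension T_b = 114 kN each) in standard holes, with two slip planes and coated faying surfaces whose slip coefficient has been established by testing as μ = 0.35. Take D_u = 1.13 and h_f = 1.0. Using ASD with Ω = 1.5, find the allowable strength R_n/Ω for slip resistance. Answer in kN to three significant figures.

R_n = μ · D_u · h_f · T_b · n_s · n_b = 0.35 × 1.13 × 1.0 × 114 × 2 × 4 = 360.7 kN.
Allowable strength R_n/Ω = 360.7 / 1.5 = 240 kN.

240 kN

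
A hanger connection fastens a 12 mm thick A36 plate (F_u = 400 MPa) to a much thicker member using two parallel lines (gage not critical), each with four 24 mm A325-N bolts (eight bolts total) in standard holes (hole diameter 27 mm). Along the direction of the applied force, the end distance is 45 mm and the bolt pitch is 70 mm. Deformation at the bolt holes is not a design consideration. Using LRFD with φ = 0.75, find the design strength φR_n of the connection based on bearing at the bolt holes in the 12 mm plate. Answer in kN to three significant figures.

Per bolt r_n = 1.5 l_c t F_u ≤ 3.0 d t F_u; upper limit = 3.0 × 24 × 12 × 400 / 1000 = 345.6 kN.
Edge bolt: l_c = 45 − 27/2 = 31.5 mm → 1.5 × 31.5 × 12 × 400 / 1000 = 226.8 → r_n = 226.8 kN.
Interior bolts: l_c = 70 − 27 = 43 mm → 1.5 × 43 × 12 × 400 / 1000 = 309.6 → r_n = 309.6 kN.
R_n = 2 × 226.8 + 6 × 309.6 = 2311 kN.
Design strength φR_n = 0.75 × 2311 = 1730 kN.

1730 kN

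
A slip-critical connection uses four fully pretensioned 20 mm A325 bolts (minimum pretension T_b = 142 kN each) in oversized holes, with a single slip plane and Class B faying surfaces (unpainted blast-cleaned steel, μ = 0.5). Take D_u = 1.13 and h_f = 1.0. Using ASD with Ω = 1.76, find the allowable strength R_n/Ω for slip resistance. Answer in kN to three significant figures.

182 kN

R_n = μ · D_u · h_f · T_b · n_s · n_b = 0.5 × 1.13 × 1.0 × 142 × 1 × 4 = 320.9 kN.
Allowable strength R_n/Ω = 320.9 / 1.76 = 182 kN.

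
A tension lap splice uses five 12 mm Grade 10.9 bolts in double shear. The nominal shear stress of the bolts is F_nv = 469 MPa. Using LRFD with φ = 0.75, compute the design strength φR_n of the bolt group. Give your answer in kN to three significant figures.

A_b = π × 12² / 4 = 113.1 mm².
R_n = F_nv · A_b · n · n_s = 469 × 113.1 × 5 × 2 / 1000 = 530.4 kN.
Design strength φR_n = 0.75 × 530.4 = 398 kN.

398 kN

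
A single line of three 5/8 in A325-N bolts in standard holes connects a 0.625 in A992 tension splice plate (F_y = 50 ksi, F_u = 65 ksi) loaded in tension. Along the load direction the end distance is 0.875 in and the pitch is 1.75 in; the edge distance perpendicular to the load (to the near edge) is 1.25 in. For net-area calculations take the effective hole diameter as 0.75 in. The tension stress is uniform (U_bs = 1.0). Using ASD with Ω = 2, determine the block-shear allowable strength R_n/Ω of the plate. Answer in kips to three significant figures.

Shear plane L_v = 0.875 + 2·1.75 = 4.375 in; A_gv = 4.375 × 0.625 = 2.734 in².
A_nv = (4.375 − 2.5·0.75) × 0.625 = 1.562 in².
A_nt = (1.25 − 0.5·0.75) × 0.625 = 0.5469 in².
0.6 F_u A_nv = 60.94 kips; 0.6 F_y A_gv = 82.03 kips → shear rupture governs the shear term.
R_n = 60.94 + 1.0 × 65 × 0.5469 = 96.48 kips.
Allowable strength R_n/Ω = 96.48 / 2 = 48.2 kips.

48.2 kips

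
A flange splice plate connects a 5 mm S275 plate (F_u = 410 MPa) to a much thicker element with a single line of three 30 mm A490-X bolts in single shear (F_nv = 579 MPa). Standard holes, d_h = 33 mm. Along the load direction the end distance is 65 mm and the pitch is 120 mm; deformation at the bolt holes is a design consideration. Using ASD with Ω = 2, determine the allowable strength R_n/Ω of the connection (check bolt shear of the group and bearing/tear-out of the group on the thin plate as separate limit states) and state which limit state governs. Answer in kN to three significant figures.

207 kN (bearing governs)

Bolt shear: A_b = π·30²/4 = 706.9 mm²; R_n = 579 × 706.9 × 3 × 1 / 1000 = 1228 kN → 1228 / 2 = 614 kN.
Bearing (1.2 l_c t F_u ≤ 2.4 d t F_u): upper limit = 2.4·30·5·410 / 1000 = 147.6 kN.
  Edge l_c = 65 − 33/2 = 48.5 → r_n = 119.3 kN; interior l_c = 120 − 33 = 87 → r_n = 147.6 kN.
  R_n,bearing = 1·119.3 + 2·147.6 = 414.5 kN → 414.5 / 2 = 207 kN.
Bearing governs: 207 kN.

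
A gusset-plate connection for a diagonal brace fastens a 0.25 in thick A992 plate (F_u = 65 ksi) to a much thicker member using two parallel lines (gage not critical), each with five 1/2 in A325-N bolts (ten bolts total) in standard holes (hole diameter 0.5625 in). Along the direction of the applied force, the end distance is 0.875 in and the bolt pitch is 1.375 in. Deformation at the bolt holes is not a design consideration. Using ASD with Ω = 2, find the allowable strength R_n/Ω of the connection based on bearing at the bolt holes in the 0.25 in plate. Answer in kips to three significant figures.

93.7 kips

Per bolt r_n = 1.5 l_c t F_u ≤ 3.0 d t F_u; upper limit = 3.0 × 0.5 × 0.25 × 65 = 24.38 kips.
Edge bolt: l_c = 0.875 − 0.5625/2 = 0.5938 in → 1.5 × 0.5938 × 0.25 × 65 = 14.47 → r_n = 14.47 kips.
Interior bolts: l_c = 1.375 − 0.5625 = 0.8125 in → 1.5 × 0.8125 × 0.25 × 65 = 19.8 → r_n = 19.8 kips.
R_n = 2 × 14.47 + 8 × 19.8 = 187.4 kips.
Allowable strength R_n/Ω = 187.4 / 2 = 93.7 kips.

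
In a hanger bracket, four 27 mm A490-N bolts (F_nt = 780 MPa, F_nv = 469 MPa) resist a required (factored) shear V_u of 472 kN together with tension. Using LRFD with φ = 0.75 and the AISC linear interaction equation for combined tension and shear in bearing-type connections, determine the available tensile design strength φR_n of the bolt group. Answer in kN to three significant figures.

A_b = π·27²/4 = 572.6 mm²; f_rv = 472 × 1000 / (4 × 572.6) = 206.1 MPa.
F'_nt = 1.3 F_nt − (F_nt / φF_nv) f_rv = 1.3·780 − (780/(0.75·469))·206.1 = 557 MPa, capped at F_nt → F'_nt = 557 MPa.
R_n = F'_nt · A_b · n = 557 × 572.6 × 4 / 1000 = 1276 kN.
Design strength φR_n = 0.75 × 1276 = 957 kN.

957 kN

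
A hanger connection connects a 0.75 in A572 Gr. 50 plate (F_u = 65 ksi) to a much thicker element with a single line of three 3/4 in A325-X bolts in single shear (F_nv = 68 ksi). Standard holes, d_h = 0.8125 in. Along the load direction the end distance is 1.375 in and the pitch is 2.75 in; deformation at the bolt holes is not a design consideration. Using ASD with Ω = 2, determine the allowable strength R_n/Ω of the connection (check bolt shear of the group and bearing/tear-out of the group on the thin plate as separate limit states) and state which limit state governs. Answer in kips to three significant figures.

Bolt shear: A_b = π·0.75²/4 = 0.4418 in²; R_n = 68 × 0.4418 × 3 × 1 = 90.12 kips → 90.12 / 2 = 45.1 kips.
Bearing (1.5 l_c t F_u ≤ 3.0 d t F_u): upper limit = 3.0·0.75·0.75·65 = 109.7 kips.
  Edge l_c = 1.375 − 0.8125/2 = 0.9688 → r_n = 70.84 kips; interior l_c = 2.75 − 0.8125 = 1.938 → r_n = 109.7 kips.
  R_n,bearing = 1·70.84 + 2·109.7 = 290.2 kips → 290.2 / 2 = 145 kips.
Bolt shear governs: 45.1 kips.

45.1 kips (bolt shear governs)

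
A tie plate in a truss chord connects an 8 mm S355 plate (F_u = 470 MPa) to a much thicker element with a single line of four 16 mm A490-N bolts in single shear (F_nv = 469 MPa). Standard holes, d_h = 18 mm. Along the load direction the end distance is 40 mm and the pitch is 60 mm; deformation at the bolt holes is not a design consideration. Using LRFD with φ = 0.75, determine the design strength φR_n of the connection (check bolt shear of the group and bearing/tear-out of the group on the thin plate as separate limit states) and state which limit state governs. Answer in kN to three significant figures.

283 kN (bolt shear governs)

Bolt shear: A_b = π·16²/4 = 201.1 mm²; R_n = 469 × 201.1 × 4 × 1 / 1000 = 377.2 kN → 0.75 × 377.2 = 283 kN.
Bearing (1.5 l_c t F_u ≤ 3.0 d t F_u): upper limit = 3.0·16·8·470 / 1000 = 180.5 kN.
  Edge l_c = 40 − 18/2 = 31 → r_n = 174.8 kN; interior l_c = 60 − 18 = 42 → r_n = 180.5 kN.
  R_n,bearing = 1·174.8 + 3·180.5 = 716.3 kN → 0.75 × 716.3 = 537 kN.
Bolt shear governs: 283 kN.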